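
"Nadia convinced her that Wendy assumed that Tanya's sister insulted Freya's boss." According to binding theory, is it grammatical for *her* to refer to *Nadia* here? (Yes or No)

No

*Nadia* is an R-expression; Principle C requires it to be free (not bound by any c-commanding expression).
— her: object of the matrix clause; the R-expression locally c-commands the pronoun — coreference blocked (Principle B on the pronoun).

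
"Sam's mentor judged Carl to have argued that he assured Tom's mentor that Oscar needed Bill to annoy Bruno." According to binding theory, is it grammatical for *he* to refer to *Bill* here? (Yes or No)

*Bill* is an R-expression; Principle C requires it to be free (not bound by any c-commanding expression).
— he: subject of the clause headed by 'assured'; the pronoun c-commands the R-expression — coreference blocked (Principle C).

No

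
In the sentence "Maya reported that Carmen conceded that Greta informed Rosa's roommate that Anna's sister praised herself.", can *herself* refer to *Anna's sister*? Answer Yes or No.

Yes

*herself* is a reflexive; Principle A requires it to be bound within its binding domain — the clause headed by 'praised'.
— Anna's sister: subject of the clause headed by 'praised'; c-commands the reflexive within its binding domain — allowed (Principle A).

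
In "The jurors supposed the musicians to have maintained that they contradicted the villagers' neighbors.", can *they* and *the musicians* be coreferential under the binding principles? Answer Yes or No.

Yes

*the musicians* is an R-expression; Principle C requires it to be free (not bound by any c-commanding expression).
— they: subject of the clause headed by 'contradicted'; the pronoun does not c-command the R-expression — coreference allowed.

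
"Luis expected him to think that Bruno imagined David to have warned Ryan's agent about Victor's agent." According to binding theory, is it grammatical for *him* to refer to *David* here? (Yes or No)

No

*David* is an R-expression; Principle C requires it to be free (not bound by any c-commanding expression).
— him: subject of the clause headed by 'think'; the pronoun c-commands the R-expression — coreference blocked (Principle C).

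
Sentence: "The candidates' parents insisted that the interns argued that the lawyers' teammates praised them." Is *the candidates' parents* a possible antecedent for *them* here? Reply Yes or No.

Yes

*them* is a pronoun; Principle B requires it to be free in its binding domain — the clause headed by 'praised'.
— the candidates' parents: subject of the matrix clause; c-commands the pronoun but lies outside its binding domain — allowed.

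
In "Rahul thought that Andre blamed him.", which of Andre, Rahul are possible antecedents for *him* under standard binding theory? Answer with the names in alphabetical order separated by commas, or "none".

*him* is a pronoun; Principle B requires it to be free in its binding domain — the clause headed by 'blamed'.
— Andre: subject of the clause headed by 'blamed'; c-commands the pronoun within its binding domain — blocked (Principle B).
— Rahul: subject of the matrix clause; c-commands the pronoun but lies outside its binding domain — allowed.

Rahul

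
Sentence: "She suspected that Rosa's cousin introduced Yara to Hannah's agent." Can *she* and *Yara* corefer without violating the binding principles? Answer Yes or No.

No

*Yara* is an R-expression; Principle C requires it to be free (not bound by any c-commanding expression).
— she: subject of the matrix clause; the pronoun c-commands the R-expression — coreference blocked (Principle C).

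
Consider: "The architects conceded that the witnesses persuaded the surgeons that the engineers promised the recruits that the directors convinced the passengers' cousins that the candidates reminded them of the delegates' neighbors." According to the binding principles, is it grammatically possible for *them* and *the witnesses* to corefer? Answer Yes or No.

*them* is a pronoun; Principle B requires it to be free in its binding domain — the clause headed by 'reminded'.
— the witnesses: subject of the clause headed by 'persuaded'; c-commands the pronoun but lies outside its binding domain — allowed.

Yes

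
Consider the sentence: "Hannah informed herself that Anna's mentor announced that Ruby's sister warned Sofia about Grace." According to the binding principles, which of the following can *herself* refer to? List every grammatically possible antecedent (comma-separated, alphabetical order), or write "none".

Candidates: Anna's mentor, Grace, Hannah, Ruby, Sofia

*herself* is a reflexive; Principle A requires it to be bound within its binding domain — the matrix clause.
— Anna's mentor: subject of the clause headed by 'announced'; does not c-command the reflexive — cannot bind it (Principle A).
— Grace: second object of the clause headed by 'warned'; does not c-command the reflexive — cannot bind it (Principle A).
— Hannah: subject of the matrix clause; c-commands the reflexive within its binding domain — allowed (Principle A).
— Ruby: possessor inside the subject DP of the clause headed by 'warned'; does not c-command the reflexive — cannot bind it (Principle A).
— Sofia: object of the clause headed by 'warned'; does not c-command the reflexive — cannot bind it (Principle A).

Hannah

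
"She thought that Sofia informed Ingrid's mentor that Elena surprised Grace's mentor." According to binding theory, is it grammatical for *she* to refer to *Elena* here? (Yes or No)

*Elena* is an R-expression; Principle C requires it to be free (not bound by any c-commanding expression).
— she: subject of the matrix clause; the pronoun c-commands the R-expression — coreference blocked (Principle C).

No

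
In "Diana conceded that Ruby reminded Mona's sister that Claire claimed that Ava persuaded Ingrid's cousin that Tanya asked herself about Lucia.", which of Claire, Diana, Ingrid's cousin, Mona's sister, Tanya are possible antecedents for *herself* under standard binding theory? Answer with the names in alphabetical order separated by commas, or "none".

Tanya

*herself* is a reflexive; Principle A requires it to be bound within its binding domain — the clause headed by 'asked'.
— Claire: subject of the clause headed by 'claimed'; c-commands the reflexive but lies outside its binding domain — cannot bind it (Principle A).
— Diana: subject of the matrix clause; c-commands the reflexive but lies outside its binding domain — cannot bind it (Principle A).
— Ingrid's cousin: object of the clause headed by 'persuaded'; c-commands the reflexive but lies outside its binding domain — cannot bind it (Principle A).
— Mona's sister: object of the clause headed by 'reminded'; c-commands the reflexive but lies outside its binding domain — cannot bind it (Principle A).
— Tanya: subject of the clause headed by 'asked'; c-commands the reflexive within its binding domain — allowed (Principle A).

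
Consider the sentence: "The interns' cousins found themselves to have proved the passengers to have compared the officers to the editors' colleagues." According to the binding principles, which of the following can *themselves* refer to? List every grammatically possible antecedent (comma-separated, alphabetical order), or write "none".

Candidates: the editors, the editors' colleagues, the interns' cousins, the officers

the interns' cousins

*themselves* is a reflexive; Principle A requires it to be bound within its binding domain — the matrix clause.
— the editors: possessor inside the second object DP of the clause headed by 'compared'; does not c-command the reflexive — cannot bind it (Principle A).
— the editors' colleagues: second object of the clause headed by 'compared'; does not c-command the reflexive — cannot bind it (Principle A).
— the interns' cousins: subject of the matrix clause; c-commands the reflexive within its binding domain — allowed (Principle A).
— the officers: object of the clause headed by 'compared'; does not c-command the reflexive — cannot bind it (Principle A).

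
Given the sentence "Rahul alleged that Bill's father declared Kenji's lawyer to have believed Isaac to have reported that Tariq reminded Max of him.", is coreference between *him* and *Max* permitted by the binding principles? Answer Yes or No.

No

*him* is a pronoun; Principle B requires it to be free in its binding domain — the clause headed by 'reminded'.
— Max: object of the clause headed by 'reminded'; c-commands the pronoun within its binding domain — blocked (Principle B).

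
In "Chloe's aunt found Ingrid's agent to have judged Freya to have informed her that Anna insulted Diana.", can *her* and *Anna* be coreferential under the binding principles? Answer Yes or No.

*Anna* is an R-expression; Principle C requires it to be free (not bound by any c-commanding expression).
— her: object of the clause headed by 'informed'; the pronoun c-commands the R-expression — coreference blocked (Principle C).

No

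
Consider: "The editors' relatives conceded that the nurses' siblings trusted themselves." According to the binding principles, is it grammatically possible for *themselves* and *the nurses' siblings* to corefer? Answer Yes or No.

Yes

*themselves* is a reflexive; Principle A requires it to be bound within its binding domain — the clause headed by 'trusted'.
— the nurses' siblings: subject of the clause headed by 'trusted'; c-commands the reflexive within its binding domain — allowed (Principle A).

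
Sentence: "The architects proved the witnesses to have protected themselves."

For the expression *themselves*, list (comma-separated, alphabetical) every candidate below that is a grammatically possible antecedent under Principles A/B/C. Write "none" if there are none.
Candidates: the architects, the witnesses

the witnesses

*themselves* is a reflexive; Principle A requires it to be bound within its binding domain — the clause headed by 'protected'.
— the architects: subject of the matrix clause; c-commands the reflexive but lies outside its binding domain — cannot bind it (Principle A).
— the witnesses: subject of the clause headed by 'protected'; c-commands the reflexive within its binding domain — allowed (Principle A).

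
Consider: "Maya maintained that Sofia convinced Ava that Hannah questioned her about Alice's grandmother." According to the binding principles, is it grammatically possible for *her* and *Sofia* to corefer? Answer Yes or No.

Yes

*her* is a pronoun; Principle B requires it to be free in its binding domain — the clause headed by 'questioned'.
— Sofia: subject of the clause headed by 'convinced'; c-commands the pronoun but lies outside its binding domain — allowed.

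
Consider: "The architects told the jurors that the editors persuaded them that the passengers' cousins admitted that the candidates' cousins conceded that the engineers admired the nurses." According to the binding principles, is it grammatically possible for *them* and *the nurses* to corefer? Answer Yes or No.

No

*them* is a pronoun; Principle B requires it to be free in its binding domain — the clause headed by 'persuaded'.
— the nurses: object of the clause headed by 'admired'; is c-commanded by the pronoun; coreference would bind this R-expression — blocked (Principle C).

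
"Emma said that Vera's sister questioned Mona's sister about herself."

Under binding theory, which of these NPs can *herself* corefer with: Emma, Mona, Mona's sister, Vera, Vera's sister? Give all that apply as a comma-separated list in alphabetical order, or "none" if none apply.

*herself* is a reflexive; Principle A requires it to be bound within its binding domain — the clause headed by 'questioned'.
— Emma: subject of the matrix clause; c-commands the reflexive but lies outside its binding domain — cannot bind it (Principle A).
— Mona: possessor inside the object DP of the clause headed by 'questioned'; does not c-command the reflexive — cannot bind it (Principle A).
— Mona's sister: object of the clause headed by 'questioned'; c-commands the reflexive within its binding domain — allowed (Principle A).
— Vera: possessor inside the subject DP of the clause headed by 'questioned'; does not c-command the reflexive — cannot bind it (Principle A).
— Vera's sister: subject of the clause headed by 'questioned'; c-commands the reflexive within its binding domain — allowed (Principle A).

Mona's sister, Vera's sister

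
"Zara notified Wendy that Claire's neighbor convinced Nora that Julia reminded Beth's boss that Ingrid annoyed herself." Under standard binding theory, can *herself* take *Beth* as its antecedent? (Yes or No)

*herself* is a reflexive; Principle A requires it to be bound within its binding domain — the clause headed by 'annoyed'.
— Beth: possessor inside the object DP of the clause headed by 'reminded'; does not c-command the reflexive — cannot bind it (Principle A).

No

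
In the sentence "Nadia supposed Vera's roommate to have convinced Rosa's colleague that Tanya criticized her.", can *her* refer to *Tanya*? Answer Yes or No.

*her* is a pronoun; Principle B requires it to be free in its binding domain — the clause headed by 'criticized'.
— Tanya: subject of the clause headed by 'criticized'; c-commands the pronoun within its binding domain — blocked (Principle B).

No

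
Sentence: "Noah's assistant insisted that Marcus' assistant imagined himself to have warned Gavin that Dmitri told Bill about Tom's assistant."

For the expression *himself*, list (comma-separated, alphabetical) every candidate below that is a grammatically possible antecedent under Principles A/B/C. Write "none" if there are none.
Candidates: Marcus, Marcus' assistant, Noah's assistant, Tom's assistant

Marcus' assistant

*himself* is a reflexive; Principle A requires it to be bound within its binding domain — the clause headed by 'imagined'.
— Marcus: possessor inside the subject DP of the clause headed by 'imagined'; does not c-command the reflexive — cannot bind it (Principle A).
— Marcus' assistant: subject of the clause headed by 'imagined'; c-commands the reflexive within its binding domain — allowed (Principle A).
— Noah's assistant: subject of the matrix clause; c-commands the reflexive but lies outside its binding domain — cannot bind it (Principle A).
— Tom's assistant: second object of the clause headed by 'told'; does not c-command the reflexive — cannot bind it (Principle A).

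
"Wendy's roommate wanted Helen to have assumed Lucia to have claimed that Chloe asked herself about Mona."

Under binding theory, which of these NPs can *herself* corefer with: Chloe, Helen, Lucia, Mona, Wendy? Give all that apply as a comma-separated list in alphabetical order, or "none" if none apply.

*herself* is a reflexive; Principle A requires it to be bound within its binding domain — the clause headed by 'asked'.
— Chloe: subject of the clause headed by 'asked'; c-commands the reflexive within its binding domain — allowed (Principle A).
— Helen: subject of the clause headed by 'assumed'; c-commands the reflexive but lies outside its binding domain — cannot bind it (Principle A).
— Lucia: subject of the clause headed by 'claimed'; c-commands the reflexive but lies outside its binding domain — cannot bind it (Principle A).
— Mona: second object of the clause headed by 'asked'; does not c-command the reflexive — cannot bind it (Principle A).
— Wendy: possessor inside the subject DP of the matrix clause; does not c-command the reflexive — cannot bind it (Principle A).

Chloe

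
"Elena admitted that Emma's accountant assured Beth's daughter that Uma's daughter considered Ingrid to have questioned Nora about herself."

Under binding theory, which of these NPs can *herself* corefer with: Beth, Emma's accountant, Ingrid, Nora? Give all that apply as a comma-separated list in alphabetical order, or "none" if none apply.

*herself* is a reflexive; Principle A requires it to be bound within its binding domain — the clause headed by 'questioned'.
— Beth: possessor inside the object DP of the clause headed by 'assured'; does not c-command the reflexive — cannot bind it (Principle A).
— Emma's accountant: subject of the clause headed by 'assured'; c-commands the reflexive but lies outside its binding domain — cannot bind it (Principle A).
— Ingrid: subject of the clause headed by 'questioned'; c-commands the reflexive within its binding domain — allowed (Principle A).
— Nora: object of the clause headed by 'questioned'; c-commands the reflexive within its binding domain — allowed (Principle A).

Ingrid, Nora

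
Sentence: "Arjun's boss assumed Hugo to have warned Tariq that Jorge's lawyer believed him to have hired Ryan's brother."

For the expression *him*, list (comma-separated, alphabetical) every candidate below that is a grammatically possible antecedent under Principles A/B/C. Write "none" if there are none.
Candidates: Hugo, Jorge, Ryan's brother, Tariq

*him* is a pronoun; Principle B requires it to be free in its binding domain — the clause headed by 'believed'.
— Hugo: subject of the clause headed by 'warned'; c-commands the pronoun but lies outside its binding domain — allowed.
— Jorge: possessor inside the subject DP of the clause headed by 'believed'; does not c-command the pronoun — Principle B does not apply; allowed.
— Ryan's brother: object of the clause headed by 'hired'; is c-commanded by the pronoun; coreference would bind this R-expression — blocked (Principle C).
— Tariq: object of the clause headed by 'warned'; c-commands the pronoun but lies outside its binding domain — allowed.

Hugo, Jorge, Tariq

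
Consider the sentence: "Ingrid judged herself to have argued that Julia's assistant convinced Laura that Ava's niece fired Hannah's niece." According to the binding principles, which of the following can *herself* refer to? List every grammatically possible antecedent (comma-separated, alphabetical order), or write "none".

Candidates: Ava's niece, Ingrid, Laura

Ingrid

*herself* is a reflexive; Principle A requires it to be bound within its binding domain — the matrix clause.
— Ava's niece: subject of the clause headed by 'fired'; does not c-command the reflexive — cannot bind it (Principle A).
— Ingrid: subject of the matrix clause; c-commands the reflexive within its binding domain — allowed (Principle A).
— Laura: object of the clause headed by 'convinced'; does not c-command the reflexive — cannot bind it (Principle A).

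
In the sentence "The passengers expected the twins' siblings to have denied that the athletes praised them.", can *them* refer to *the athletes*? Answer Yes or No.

*them* is a pronoun; Principle B requires it to be free in its binding domain — the clause headed by 'praised'.
— the athletes: subject of the clause headed by 'praised'; c-commands the pronoun within its binding domain — blocked (Principle B).

No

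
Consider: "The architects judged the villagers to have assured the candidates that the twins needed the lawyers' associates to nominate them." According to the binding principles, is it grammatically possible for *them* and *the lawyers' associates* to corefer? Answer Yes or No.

*them* is a pronoun; Principle B requires it to be free in its binding domain — the clause headed by 'nominate'.
— the lawyers' associates: subject of the clause headed by 'nominate'; c-commands the pronoun within its binding domain — blocked (Principle B).

No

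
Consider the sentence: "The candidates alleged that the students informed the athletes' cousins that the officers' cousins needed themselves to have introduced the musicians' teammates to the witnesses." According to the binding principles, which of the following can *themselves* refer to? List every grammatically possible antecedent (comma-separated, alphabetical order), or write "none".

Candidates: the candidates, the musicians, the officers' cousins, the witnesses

the officers' cousins

*themselves* is a reflexive; Principle A requires it to be bound within its binding domain — the clause headed by 'needed'.
— the candidates: subject of the matrix clause; c-commands the reflexive but lies outside its binding domain — cannot bind it (Principle A).
— the musicians: possessor inside the object DP of the clause headed by 'introduced'; does not c-command the reflexive — cannot bind it (Principle A).
— the officers' cousins: subject of the clause headed by 'needed'; c-commands the reflexive within its binding domain — allowed (Principle A).
— the witnesses: second object of the clause headed by 'introduced'; does not c-command the reflexive — cannot bind it (Principle A).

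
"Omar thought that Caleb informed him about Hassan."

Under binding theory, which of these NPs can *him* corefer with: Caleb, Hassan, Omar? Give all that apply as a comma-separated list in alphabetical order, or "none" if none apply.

*him* is a pronoun; Principle B requires it to be free in its binding domain — the clause headed by 'informed'.
— Caleb: subject of the clause headed by 'informed'; c-commands the pronoun within its binding domain — blocked (Principle B).
— Hassan: second object of the clause headed by 'informed'; is c-commanded by the pronoun; coreference would bind this R-expression — blocked (Principle C).
— Omar: subject of the matrix clause; c-commands the pronoun but lies outside its binding domain — allowed.

Omar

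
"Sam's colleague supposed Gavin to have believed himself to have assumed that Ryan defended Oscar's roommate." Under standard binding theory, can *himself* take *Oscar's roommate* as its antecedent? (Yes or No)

*himself* is a reflexive; Principle A requires it to be bound within its binding domain — the clause headed by 'believed'.
— Oscar's roommate: object of the clause headed by 'defended'; does not c-command the reflexive — cannot bind it (Principle A).

No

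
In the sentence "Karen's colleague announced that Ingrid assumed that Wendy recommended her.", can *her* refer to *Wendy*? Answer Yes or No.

No

*her* is a pronoun; Principle B requires it to be free in its binding domain — the clause headed by 'recommended'.
— Wendy: subject of the clause headed by 'recommended'; c-commands the pronoun within its binding domain — blocked (Principle B).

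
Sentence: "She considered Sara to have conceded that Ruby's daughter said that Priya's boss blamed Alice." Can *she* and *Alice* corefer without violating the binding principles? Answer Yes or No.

*Alice* is an R-expression; Principle C requires it to be free (not bound by any c-commanding expression).
— she: subject of the matrix clause; the pronoun c-commands the R-expression — coreference blocked (Principle C).

No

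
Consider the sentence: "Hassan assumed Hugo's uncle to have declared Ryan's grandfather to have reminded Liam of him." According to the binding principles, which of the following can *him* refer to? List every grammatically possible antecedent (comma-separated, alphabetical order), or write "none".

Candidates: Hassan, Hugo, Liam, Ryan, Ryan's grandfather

*him* is a pronoun; Principle B requires it to be free in its binding domain — the clause headed by 'reminded'.
— Hassan: subject of the matrix clause; c-commands the pronoun but lies outside its binding domain — allowed.
— Hugo: possessor inside the subject DP of the clause headed by 'declared'; does not c-command the pronoun — Principle B does not apply; allowed.
— Liam: object of the clause headed by 'reminded'; c-commands the pronoun within its binding domain — blocked (Principle B).
— Ryan: possessor inside the subject DP of the clause headed by 'reminded'; does not c-command the pronoun — Principle B does not apply; allowed.
— Ryan's grandfather: subject of the clause headed by 'reminded'; c-commands the pronoun within its binding domain — blocked (Principle B).

Hassan, Hugo, Ryan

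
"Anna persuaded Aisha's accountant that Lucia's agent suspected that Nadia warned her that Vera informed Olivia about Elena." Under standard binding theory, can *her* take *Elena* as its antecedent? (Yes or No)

*her* is a pronoun; Principle B requires it to be free in its binding domain — the clause headed by 'warned'.
— Elena: second object of the clause headed by 'informed'; is c-commanded by the pronoun; coreference would bind this R-expression — blocked (Principle C).

No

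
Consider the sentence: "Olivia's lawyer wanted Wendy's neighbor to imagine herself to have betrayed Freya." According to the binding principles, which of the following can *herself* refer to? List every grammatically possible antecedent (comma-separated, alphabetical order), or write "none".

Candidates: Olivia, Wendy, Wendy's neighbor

*herself* is a reflexive; Principle A requires it to be bound within its binding domain — the clause headed by 'imagine'.
— Olivia: possessor inside the subject DP of the matrix clause; does not c-command the reflexive — cannot bind it (Principle A).
— Wendy: possessor inside the subject DP of the clause headed by 'imagine'; does not c-command the reflexive — cannot bind it (Principle A).
— Wendy's neighbor: subject of the clause headed by 'imagine'; c-commands the reflexive within its binding domain — allowed (Principle A).

Wendy's neighbor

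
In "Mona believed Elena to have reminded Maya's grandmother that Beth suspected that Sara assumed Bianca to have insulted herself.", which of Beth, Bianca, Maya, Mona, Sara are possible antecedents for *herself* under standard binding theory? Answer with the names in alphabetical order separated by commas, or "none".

*herself* is a reflexive; Principle A requires it to be bound within its binding domain — the clause headed by 'insulted'.
— Beth: subject of the clause headed by 'suspected'; c-commands the reflexive but lies outside its binding domain — cannot bind it (Principle A).
— Bianca: subject of the clause headed by 'insulted'; c-commands the reflexive within its binding domain — allowed (Principle A).
— Maya: possessor inside the object DP of the clause headed by 'reminded'; does not c-command the reflexive — cannot bind it (Principle A).
— Mona: subject of the matrix clause; c-commands the reflexive but lies outside its binding domain — cannot bind it (Principle A).
— Sara: subject of the clause headed by 'assumed'; c-commands the reflexive but lies outside its binding domain — cannot bind it (Principle A).

Bianca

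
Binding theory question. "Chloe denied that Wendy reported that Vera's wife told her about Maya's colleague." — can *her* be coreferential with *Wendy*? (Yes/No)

Yes

*her* is a pronoun; Principle B requires it to be free in its binding domain — the clause headed by 'told'.
— Wendy: subject of the clause headed by 'reported'; c-commands the pronoun but lies outside its binding domain — allowed.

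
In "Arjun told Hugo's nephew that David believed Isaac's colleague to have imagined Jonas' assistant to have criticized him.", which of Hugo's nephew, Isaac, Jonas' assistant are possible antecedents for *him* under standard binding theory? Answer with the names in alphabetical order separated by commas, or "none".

*him* is a pronoun; Principle B requires it to be free in its binding domain — the clause headed by 'criticized'.
— Hugo's nephew: object of the matrix clause; c-commands the pronoun but lies outside its binding domain — allowed.
— Isaac: possessor inside the subject DP of the clause headed by 'imagined'; does not c-command the pronoun — Principle B does not apply; allowed.
— Jonas' assistant: subject of the clause headed by 'criticized'; c-commands the pronoun within its binding domain — blocked (Principle B).

Hugo's nephew, Isaac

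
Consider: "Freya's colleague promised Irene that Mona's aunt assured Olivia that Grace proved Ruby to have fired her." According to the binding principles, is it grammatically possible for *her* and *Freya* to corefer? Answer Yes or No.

Yes

*her* is a pronoun; Principle B requires it to be free in its binding domain — the clause headed by 'fired'.
— Freya: possessor inside the subject DP of the matrix clause; does not c-command the pronoun — Principle B does not apply; allowed.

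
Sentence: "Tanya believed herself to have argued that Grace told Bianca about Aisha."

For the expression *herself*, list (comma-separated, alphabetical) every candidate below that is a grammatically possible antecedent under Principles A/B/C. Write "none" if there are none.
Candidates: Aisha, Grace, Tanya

*herself* is a reflexive; Principle A requires it to be bound within its binding domain — the matrix clause.
— Aisha: second object of the clause headed by 'told'; does not c-command the reflexive — cannot bind it (Principle A).
— Grace: subject of the clause headed by 'told'; does not c-command the reflexive — cannot bind it (Principle A).
— Tanya: subject of the matrix clause; c-commands the reflexive within its binding domain — allowed (Principle A).

Tanya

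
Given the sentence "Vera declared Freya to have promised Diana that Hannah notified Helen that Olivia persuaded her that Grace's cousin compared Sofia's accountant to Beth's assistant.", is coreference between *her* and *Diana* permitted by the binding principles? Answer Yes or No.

Yes

*her* is a pronoun; Principle B requires it to be free in its binding domain — the clause headed by 'persuaded'.
— Diana: object of the clause headed by 'promised'; c-commands the pronoun but lies outside its binding domain — allowed.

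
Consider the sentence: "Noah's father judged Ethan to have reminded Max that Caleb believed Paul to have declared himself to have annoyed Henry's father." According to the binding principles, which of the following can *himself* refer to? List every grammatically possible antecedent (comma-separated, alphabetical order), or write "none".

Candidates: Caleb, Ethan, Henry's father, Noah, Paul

Paul

*himself* is a reflexive; Principle A requires it to be bound within its binding domain — the clause headed by 'declared'.
— Caleb: subject of the clause headed by 'believed'; c-commands the reflexive but lies outside its binding domain — cannot bind it (Principle A).
— Ethan: subject of the clause headed by 'reminded'; c-commands the reflexive but lies outside its binding domain — cannot bind it (Principle A).
— Henry's father: object of the clause headed by 'annoyed'; does not c-command the reflexive — cannot bind it (Principle A).
— Noah: possessor inside the subject DP of the matrix clause; does not c-command the reflexive — cannot bind it (Principle A).
— Paul: subject of the clause headed by 'declared'; c-commands the reflexive within its binding domain — allowed (Principle A).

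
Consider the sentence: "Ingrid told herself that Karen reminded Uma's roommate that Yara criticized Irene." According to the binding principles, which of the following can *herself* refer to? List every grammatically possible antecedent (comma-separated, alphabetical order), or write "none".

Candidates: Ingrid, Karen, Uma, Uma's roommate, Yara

Ingrid

*herself* is a reflexive; Principle A requires it to be bound within its binding domain — the matrix clause.
— Ingrid: subject of the matrix clause; c-commands the reflexive within its binding domain — allowed (Principle A).
— Karen: subject of the clause headed by 'reminded'; does not c-command the reflexive — cannot bind it (Principle A).
— Uma: possessor inside the object DP of the clause headed by 'reminded'; does not c-command the reflexive — cannot bind it (Principle A).
— Uma's roommate: object of the clause headed by 'reminded'; does not c-command the reflexive — cannot bind it (Principle A).
— Yara: subject of the clause headed by 'criticized'; does not c-command the reflexive — cannot bind it (Principle A).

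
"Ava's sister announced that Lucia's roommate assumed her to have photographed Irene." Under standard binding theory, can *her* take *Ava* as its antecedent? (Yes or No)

*her* is a pronoun; Principle B requires it to be free in its binding domain — the clause headed by 'assumed'.
— Ava: possessor inside the subject DP of the matrix clause; does not c-command the pronoun — Principle B does not apply; allowed.

Yes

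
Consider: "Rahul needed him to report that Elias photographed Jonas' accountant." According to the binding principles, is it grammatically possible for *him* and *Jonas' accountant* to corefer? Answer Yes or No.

*him* is a pronoun; Principle B requires it to be free in its binding domain — the matrix clause.
— Jonas' accountant: object of the clause headed by 'photographed'; is c-commanded by the pronoun; coreference would bind this R-expression — blocked (Principle C).

No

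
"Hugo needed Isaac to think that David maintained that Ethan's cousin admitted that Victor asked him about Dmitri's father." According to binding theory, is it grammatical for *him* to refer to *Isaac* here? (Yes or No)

*Isaac* is an R-expression; Principle C requires it to be free (not bound by any c-commanding expression).
— him: object of the clause headed by 'asked'; the pronoun does not c-command the R-expression — coreference allowed.

Yes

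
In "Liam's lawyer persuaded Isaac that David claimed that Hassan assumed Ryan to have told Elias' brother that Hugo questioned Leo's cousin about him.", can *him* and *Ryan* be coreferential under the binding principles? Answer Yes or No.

*Ryan* is an R-expression; Principle C requires it to be free (not bound by any c-commanding expression).
— him: second object of the clause headed by 'questioned'; the pronoun does not c-command the R-expression — coreference allowed.

Yes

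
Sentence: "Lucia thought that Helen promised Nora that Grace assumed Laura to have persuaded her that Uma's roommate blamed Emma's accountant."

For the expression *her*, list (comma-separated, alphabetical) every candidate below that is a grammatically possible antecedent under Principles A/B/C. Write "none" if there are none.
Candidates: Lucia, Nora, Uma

Lucia, Nora

*her* is a pronoun; Principle B requires it to be free in its binding domain — the clause headed by 'persuaded'.
— Lucia: subject of the matrix clause; c-commands the pronoun but lies outside its binding domain — allowed.
— Nora: object of the clause headed by 'promised'; c-commands the pronoun but lies outside its binding domain — allowed.
— Uma: possessor inside the subject DP of the clause headed by 'blamed'; is c-commanded by the pronoun; coreference would bind this R-expression — blocked (Principle C).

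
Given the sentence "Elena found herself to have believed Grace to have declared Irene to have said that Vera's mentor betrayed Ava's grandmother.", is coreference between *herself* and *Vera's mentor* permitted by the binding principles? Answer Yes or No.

No

*herself* is a reflexive; Principle A requires it to be bound within its binding domain — the matrix clause.
— Vera's mentor: subject of the clause headed by 'betrayed'; does not c-command the reflexive — cannot bind it (Principle A).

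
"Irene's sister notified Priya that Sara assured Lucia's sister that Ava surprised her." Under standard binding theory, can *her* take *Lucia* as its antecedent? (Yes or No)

*her* is a pronoun; Principle B requires it to be free in its binding domain — the clause headed by 'surprised'.
— Lucia: possessor inside the object DP of the clause headed by 'assured'; does not c-command the pronoun — Principle B does not apply; allowed.

Yes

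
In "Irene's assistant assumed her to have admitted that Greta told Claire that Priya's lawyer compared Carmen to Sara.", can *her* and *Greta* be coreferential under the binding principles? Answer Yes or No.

*Greta* is an R-expression; Principle C requires it to be free (not bound by any c-commanding expression).
— her: subject of the clause headed by 'admitted'; the pronoun c-commands the R-expression — coreference blocked (Principle C).

No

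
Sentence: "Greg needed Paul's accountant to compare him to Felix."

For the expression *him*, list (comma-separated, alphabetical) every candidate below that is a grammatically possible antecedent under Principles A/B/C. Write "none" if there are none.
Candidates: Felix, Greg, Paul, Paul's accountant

*him* is a pronoun; Principle B requires it to be free in its binding domain — the clause headed by 'compare'.
— Felix: second object of the clause headed by 'compare'; is c-commanded by the pronoun; coreference would bind this R-expression — blocked (Principle C).
— Greg: subject of the matrix clause; c-commands the pronoun but lies outside its binding domain — allowed.
— Paul: possessor inside the subject DP of the clause headed by 'compare'; does not c-command the pronoun — Principle B does not apply; allowed.
— Paul's accountant: subject of the clause headed by 'compare'; c-commands the pronoun within its binding domain — blocked (Principle B).

Greg, Paul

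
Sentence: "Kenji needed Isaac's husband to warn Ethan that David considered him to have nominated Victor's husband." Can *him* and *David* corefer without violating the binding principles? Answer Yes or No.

No

*David* is an R-expression; Principle C requires it to be free (not bound by any c-commanding expression).
— him: subject of the clause headed by 'nominated'; the R-expression locally c-commands the pronoun — coreference blocked (Principle B on the pronoun).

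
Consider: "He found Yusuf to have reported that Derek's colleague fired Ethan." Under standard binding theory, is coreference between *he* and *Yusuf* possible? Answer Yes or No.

*Yusuf* is an R-expression; Principle C requires it to be free (not bound by any c-commanding expression).
— he: subject of the matrix clause; the pronoun c-commands the R-expression — coreference blocked (Principle C).

No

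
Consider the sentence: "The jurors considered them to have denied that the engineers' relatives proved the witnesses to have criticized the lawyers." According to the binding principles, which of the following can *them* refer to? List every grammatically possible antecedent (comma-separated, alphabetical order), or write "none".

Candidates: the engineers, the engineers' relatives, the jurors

*them* is a pronoun; Principle B requires it to be free in its binding domain — the matrix clause.
— the engineers: possessor inside the subject DP of the clause headed by 'proved'; is c-commanded by the pronoun; coreference would bind this R-expression — blocked (Principle C).
— the engineers' relatives: subject of the clause headed by 'proved'; is c-commanded by the pronoun; coreference would bind this R-expression — blocked (Principle C).
— the jurors: subject of the matrix clause; c-commands the pronoun within its binding domain — blocked (Principle B).

none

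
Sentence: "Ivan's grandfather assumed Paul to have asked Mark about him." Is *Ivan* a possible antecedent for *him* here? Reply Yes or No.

*him* is a pronoun; Principle B requires it to be free in its binding domain — the clause headed by 'asked'.
— Ivan: possessor inside the subject DP of the matrix clause; does not c-command the pronoun — Principle B does not apply; allowed.

Yes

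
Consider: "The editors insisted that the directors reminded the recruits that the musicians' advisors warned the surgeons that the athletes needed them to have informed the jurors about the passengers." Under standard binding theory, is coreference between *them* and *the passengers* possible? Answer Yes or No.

*the passengers* is an R-expression; Principle C requires it to be free (not bound by any c-commanding expression).
— them: subject of the clause headed by 'informed'; the pronoun c-commands the R-expression — coreference blocked (Principle C).

No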